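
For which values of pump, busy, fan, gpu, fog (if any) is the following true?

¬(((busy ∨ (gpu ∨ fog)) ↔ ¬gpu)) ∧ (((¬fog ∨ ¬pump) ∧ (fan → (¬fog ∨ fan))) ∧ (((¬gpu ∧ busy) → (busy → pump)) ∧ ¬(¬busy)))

pump = True; busy = True; fan = False; gpu = True; fog = False

  ¬(((busy ∨ (gpu ∨ fog)) ↔ ¬gpu)) = True
    (busy ∨ (gpu ∨ fog)) ↔ ¬gpu = False
      busy ∨ (gpu ∨ fog) = True
        gpu ∨ fog = True
      ¬gpu = False
  ((¬fog ∨ ¬pump) ∧ (fan → (¬fog ∨ fan))) ∧ (((¬gpu ∧ busy) → (busy → pump)) ∧ ¬(¬busy)) = True
    (¬fog ∨ ¬pump) ∧ (fan → (¬fog ∨ fan)) = True
      ¬fog ∨ ¬pump = True
        ¬fog = True
        ¬pump = False
      fan → (¬fog ∨ fan) = True
        ¬fog ∨ fan = True
          ¬fog = True
    ((¬gpu ∧ busy) → (busy → pump)) ∧ ¬(¬busy) = True
      (¬gpu ∧ busy) → (busy → pump) = True
        ¬gpu ∧ busy = False
          ¬gpu = False
        busy → pump = True
      ¬(¬busy) = True
        ¬busy = False
Both conjuncts True, so the formula holds.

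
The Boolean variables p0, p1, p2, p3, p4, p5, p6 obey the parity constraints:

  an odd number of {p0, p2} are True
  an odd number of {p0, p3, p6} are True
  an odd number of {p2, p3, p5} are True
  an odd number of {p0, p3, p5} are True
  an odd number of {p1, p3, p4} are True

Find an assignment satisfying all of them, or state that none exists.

Adding constraints 1, 3, 4 mod 2: every variable appears an even number of times on the left, so the left side is 0.
But the right sides sum to 1 (mod 2). 0 ≠ 1 — the system is inconsistent.

Unsatisfiable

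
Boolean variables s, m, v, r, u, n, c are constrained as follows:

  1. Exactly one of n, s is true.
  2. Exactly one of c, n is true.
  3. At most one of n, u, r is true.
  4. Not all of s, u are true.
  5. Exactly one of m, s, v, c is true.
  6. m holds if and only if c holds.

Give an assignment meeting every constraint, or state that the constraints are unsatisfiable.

s: False, m: False, v: True, r: False, u: False, n: True, c: False

  (1) {n, s}: 1 true — exactly one ✓
  (2) {c, n}: 1 true — exactly one ✓
  (3) {n, u, r}: 1 true — at most one ✓
  (4) {s, u}: 0/2 true — not all ✓
  (5) {m, s, v, c}: 1 true — exactly one ✓
  (6) m=F, c=F — same ✓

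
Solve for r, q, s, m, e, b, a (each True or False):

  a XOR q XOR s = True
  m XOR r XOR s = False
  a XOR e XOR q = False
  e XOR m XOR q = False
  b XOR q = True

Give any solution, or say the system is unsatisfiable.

r = False, q = True, s = False, m = False, e = True, b = False, a = False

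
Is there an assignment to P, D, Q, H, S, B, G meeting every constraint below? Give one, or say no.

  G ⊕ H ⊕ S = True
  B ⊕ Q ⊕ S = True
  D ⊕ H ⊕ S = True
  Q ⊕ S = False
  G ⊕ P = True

P: False, D: True, Q: False, H: False, S: False, B: True, G: True

G ⊕ H ⊕ S = T ⊕ F ⊕ F = True ✓
B ⊕ Q ⊕ S = T ⊕ F ⊕ F = True ✓
D ⊕ H ⊕ S = T ⊕ F ⊕ F = True ✓
Q ⊕ S = F ⊕ F = False ✓
G ⊕ P = T ⊕ F = True ✓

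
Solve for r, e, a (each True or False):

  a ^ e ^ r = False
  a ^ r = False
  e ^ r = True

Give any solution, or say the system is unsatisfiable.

r = True; e = False; a = True

a ^ e ^ r = T ^ F ^ T = False ✓
a ^ r = T ^ T = False ✓
e ^ r = F ^ T = True ✓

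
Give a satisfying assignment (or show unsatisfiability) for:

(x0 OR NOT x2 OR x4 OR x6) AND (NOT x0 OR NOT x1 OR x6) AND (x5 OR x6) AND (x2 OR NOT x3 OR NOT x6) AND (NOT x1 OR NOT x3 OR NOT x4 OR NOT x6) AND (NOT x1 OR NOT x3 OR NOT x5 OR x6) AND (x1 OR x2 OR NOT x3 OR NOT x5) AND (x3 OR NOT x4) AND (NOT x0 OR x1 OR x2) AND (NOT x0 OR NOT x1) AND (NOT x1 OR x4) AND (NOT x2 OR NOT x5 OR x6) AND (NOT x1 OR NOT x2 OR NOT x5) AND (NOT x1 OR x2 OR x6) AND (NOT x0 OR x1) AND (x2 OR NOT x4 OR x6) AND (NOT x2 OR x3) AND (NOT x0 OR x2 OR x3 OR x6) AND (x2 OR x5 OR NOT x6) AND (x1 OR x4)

x0=F, x1=F, x2=T, x3=T, x4=T, x5=T, x6=T

Try x0 = True:
  (NOT x0 OR NOT x1) forces x1 = False.
  clause (NOT x0 OR x1) is falsified — backtrack.
So x0 = False.
Set x1 = False.
  then (x1 OR x4) forces x4 = True.
  then (x3 OR NOT x4) forces x3 = True.
Set x2 = True.
Set x5 = True.
  then (NOT x2 OR NOT x5 OR x6) forces x6 = True.
All clauses satisfied.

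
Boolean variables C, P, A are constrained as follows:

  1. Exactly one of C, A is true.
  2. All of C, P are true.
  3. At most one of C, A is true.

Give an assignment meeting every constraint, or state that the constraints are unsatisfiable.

C: True, P: True, A: False

  (1) {C, A}: 1 true — exactly one ✓
  (2) {C, P}: all 2 true ✓
  (3) {C, A}: 1 true — at most one ✓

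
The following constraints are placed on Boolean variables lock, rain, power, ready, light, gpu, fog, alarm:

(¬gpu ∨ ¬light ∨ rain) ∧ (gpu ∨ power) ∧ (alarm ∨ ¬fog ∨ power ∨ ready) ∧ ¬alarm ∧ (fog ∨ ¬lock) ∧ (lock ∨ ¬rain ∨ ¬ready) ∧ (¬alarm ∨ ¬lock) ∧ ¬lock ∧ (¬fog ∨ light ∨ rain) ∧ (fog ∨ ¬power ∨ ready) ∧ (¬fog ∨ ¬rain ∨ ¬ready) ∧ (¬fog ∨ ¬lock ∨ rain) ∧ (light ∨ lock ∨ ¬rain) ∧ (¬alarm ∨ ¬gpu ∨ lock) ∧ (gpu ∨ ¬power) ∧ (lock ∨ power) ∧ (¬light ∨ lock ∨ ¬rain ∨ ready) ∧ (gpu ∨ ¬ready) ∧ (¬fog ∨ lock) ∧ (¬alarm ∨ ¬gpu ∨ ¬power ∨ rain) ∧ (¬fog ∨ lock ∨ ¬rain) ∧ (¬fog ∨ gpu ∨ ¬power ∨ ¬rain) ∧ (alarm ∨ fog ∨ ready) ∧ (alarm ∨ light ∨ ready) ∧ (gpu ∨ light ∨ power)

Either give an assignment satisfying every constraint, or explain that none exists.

lock: False, rain: False, power: True, ready: True, light: False, gpu: True, fog: False, alarm: False

Unit clause (¬alarm) forces alarm = False.
Unit clause (¬lock) forces lock = False.
In (lock ∨ power) only power is left, so power = True.
In (¬fog ∨ lock) only ¬fog is left, so fog = False.
In (alarm ∨ fog ∨ ready) only ready is left, so ready = True.
In (lock ∨ ¬rain ∨ ¬ready) only ¬rain is left, so rain = False.
In (gpu ∨ ¬power) only gpu is left, so gpu = True.
In (¬gpu ∨ ¬light ∨ rain) only ¬light is left, so light = False.
All clauses satisfied.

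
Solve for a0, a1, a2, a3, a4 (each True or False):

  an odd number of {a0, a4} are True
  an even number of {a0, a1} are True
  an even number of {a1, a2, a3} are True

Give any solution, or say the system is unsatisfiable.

a0 = True, a1 = True, a2 = True, a3 = False, a4 = False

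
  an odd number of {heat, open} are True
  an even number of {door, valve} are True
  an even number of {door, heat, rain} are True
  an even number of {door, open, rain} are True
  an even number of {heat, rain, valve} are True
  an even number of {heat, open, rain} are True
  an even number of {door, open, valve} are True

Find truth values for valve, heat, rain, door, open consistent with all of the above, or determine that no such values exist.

Unsatisfiable

Adding constraints 1, 3, 4 mod 2: every variable appears an even number of times on the left, so the left side is 0.
But the right sides sum to 1 (mod 2). 0 ≠ 1 — the system is inconsistent.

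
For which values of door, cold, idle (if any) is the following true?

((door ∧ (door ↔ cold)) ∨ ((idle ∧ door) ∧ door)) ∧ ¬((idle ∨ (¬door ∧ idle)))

door = True, cold = True, idle = False

  (door ∧ (door ↔ cold)) ∨ ((idle ∧ door) ∧ door) = True
    door ∧ (door ↔ cold) = True
      door ↔ cold = True
    (idle ∧ door) ∧ door = False
      idle ∧ door = False
  ¬((idle ∨ (¬door ∧ idle))) = True
    idle ∨ (¬door ∧ idle) = False
      ¬door ∧ idle = False
        ¬door = False
Both conjuncts True, so the formula holds.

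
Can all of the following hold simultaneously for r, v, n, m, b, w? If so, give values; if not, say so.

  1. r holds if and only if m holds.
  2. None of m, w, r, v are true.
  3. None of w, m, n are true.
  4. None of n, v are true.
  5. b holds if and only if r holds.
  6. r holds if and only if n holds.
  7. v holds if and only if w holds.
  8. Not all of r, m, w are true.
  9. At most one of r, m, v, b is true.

r=F; v=F; n=F; m=F; b=F; w=F

  (1) r=F, m=F — same ✓
  (2) {m, w, r, v}: 0 true — none ✓
  (3) {w, m, n}: 0 true — none ✓
  (4) {n, v}: 0 true — none ✓
  (5) b=F, r=F — same ✓
  (6) r=F, n=F — same ✓
  (7) v=F, w=F — same ✓
  (8) {r, m, w}: 0/3 true — not all ✓
  (9) {r, m, v, b}: 0 true — at most one ✓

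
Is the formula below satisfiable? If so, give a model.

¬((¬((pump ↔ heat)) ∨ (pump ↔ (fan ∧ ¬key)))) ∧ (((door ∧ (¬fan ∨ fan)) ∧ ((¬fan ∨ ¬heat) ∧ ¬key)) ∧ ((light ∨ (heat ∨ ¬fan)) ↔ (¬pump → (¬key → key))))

key = False, heat = False, light = False, door = True, fan = True, pump = False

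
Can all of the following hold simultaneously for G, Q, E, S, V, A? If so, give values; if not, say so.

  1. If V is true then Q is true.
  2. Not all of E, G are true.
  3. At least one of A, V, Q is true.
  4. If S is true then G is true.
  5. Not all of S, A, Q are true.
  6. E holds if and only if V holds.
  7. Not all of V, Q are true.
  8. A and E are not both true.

G=T; Q=T; E=F; S=F; V=F; A=T

  (1) V=F ⇒ Q: vacuous ✓
  (2) {E, G}: 1/2 true — not all ✓
  (3) {A, V, Q}: 2 true — at least one ✓
  (4) S=F ⇒ G: vacuous ✓
  (5) {S, A, Q}: 2/3 true — not all ✓
  (6) E=F, V=F — same ✓
  (7) {V, Q}: 1/2 true — not all ✓
  (8) A=T, E=F — not both ✓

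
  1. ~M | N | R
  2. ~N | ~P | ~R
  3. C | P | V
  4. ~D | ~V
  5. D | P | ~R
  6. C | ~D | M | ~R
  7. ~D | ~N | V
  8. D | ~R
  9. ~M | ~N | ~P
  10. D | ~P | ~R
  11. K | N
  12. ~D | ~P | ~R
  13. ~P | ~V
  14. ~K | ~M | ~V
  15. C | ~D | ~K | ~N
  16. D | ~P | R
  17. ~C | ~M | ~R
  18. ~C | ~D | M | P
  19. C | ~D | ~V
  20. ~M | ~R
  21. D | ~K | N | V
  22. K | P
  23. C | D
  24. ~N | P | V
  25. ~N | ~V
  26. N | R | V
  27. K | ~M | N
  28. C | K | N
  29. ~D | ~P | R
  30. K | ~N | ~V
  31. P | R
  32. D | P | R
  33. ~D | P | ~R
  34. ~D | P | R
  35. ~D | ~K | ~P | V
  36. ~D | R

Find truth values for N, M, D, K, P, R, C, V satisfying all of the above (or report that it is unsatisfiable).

Case D = True:
  (~D | ~V) forces V = False.
  (~D | ~N | V) forces N = False.
  (K | N) forces K = True.
  (N | R | V) forces R = True.
  (~D | ~P | ~R) forces P = False.
  Clause (~D | P | ~R) is falsified — contradiction.
Case D = False:
  (D | ~R) forces R = False.
  (D | ~P | R) forces P = False.
  Clause (P | R) is falsified — contradiction.
Both cases fail, so the formula is unsatisfiable.

The formula is unsatisfiable.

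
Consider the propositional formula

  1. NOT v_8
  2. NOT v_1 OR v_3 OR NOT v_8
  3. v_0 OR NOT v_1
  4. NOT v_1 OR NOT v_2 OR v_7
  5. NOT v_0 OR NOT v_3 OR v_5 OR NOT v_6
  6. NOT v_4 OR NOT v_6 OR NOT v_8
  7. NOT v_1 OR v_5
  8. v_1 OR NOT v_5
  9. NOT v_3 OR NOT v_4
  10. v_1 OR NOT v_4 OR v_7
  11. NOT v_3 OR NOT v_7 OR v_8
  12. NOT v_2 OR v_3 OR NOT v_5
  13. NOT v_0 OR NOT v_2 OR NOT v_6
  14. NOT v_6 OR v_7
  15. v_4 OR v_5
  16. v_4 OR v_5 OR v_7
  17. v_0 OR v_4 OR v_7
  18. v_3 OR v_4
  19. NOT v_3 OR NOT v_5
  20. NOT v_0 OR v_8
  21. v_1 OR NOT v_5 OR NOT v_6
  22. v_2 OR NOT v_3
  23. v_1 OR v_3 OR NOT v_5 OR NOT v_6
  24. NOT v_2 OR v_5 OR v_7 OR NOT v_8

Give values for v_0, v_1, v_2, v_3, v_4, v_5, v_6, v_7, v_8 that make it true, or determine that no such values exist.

v_0 = False, v_1 = False, v_2 = False, v_3 = False, v_4 = True, v_5 = False, v_6 = False, v_7 = True, v_8 = False

Unit clause (NOT v_8) forces v_8 = False.
In (NOT v_0 OR v_8) only NOT v_0 is left, so v_0 = False.
In (v_0 OR NOT v_1) only NOT v_1 is left, so v_1 = False.
In (v_1 OR NOT v_5) only NOT v_5 is left, so v_5 = False.
In (v_4 OR v_5) only v_4 is left, so v_4 = True.
In (NOT v_3 OR NOT v_4) only NOT v_3 is left, so v_3 = False.
In (v_1 OR NOT v_4 OR v_7) only v_7 is left, so v_7 = True.
Set v_2 = False.
Set v_6 = False.
All clauses satisfied.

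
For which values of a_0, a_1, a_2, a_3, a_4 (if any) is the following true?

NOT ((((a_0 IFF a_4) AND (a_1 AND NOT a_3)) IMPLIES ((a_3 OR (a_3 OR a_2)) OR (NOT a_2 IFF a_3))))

a_0=T, a_1=T, a_2=F, a_3=F, a_4=T

  NOT ((((a_0 IFF a_4) AND (a_1 AND NOT a_3)) IMPLIES ((a_3 OR (a_3 OR a_2)) OR (NOT a_2 IFF a_3)))) = True
    ((a_0 IFF a_4) AND (a_1 AND NOT a_3)) IMPLIES ((a_3 OR (a_3 OR a_2)) OR (NOT a_2 IFF a_3)) = False
      (a_0 IFF a_4) AND (a_1 AND NOT a_3) = True
        a_0 IFF a_4 = True
        a_1 AND NOT a_3 = True
          NOT a_3 = True
      (a_3 OR (a_3 OR a_2)) OR (NOT a_2 IFF a_3) = False
        a_3 OR (a_3 OR a_2) = False
          a_3 OR a_2 = False
        NOT a_2 IFF a_3 = False
          NOT a_2 = True
The formula evaluates to True.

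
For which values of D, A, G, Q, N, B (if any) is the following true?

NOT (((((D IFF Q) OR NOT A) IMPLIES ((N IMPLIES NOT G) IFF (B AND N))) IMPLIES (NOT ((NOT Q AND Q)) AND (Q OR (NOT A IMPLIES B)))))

D = False, A = False, G = True, Q = False, N = True, B = False

  NOT (((((D IFF Q) OR NOT A) IMPLIES ((N IMPLIES NOT G) IFF (B AND N))) IMPLIES (NOT ((NOT Q AND Q)) AND (Q OR (NOT A IMPLIES B))))) = True
    (((D IFF Q) OR NOT A) IMPLIES ((N IMPLIES NOT G) IFF (B AND N))) IMPLIES (NOT ((NOT Q AND Q)) AND (Q OR (NOT A IMPLIES B))) = False
      ((D IFF Q) OR NOT A) IMPLIES ((N IMPLIES NOT G) IFF (B AND N)) = True
        (D IFF Q) OR NOT A = True
          D IFF Q = True
          NOT A = True
        (N IMPLIES NOT G) IFF (B AND N) = True
          N IMPLIES NOT G = False
            NOT G = False
          B AND N = False
      NOT ((NOT Q AND Q)) AND (Q OR (NOT A IMPLIES B)) = False
        NOT ((NOT Q AND Q)) = True
          NOT Q AND Q = False
            NOT Q = True
        Q OR (NOT A IMPLIES B) = False
          NOT A IMPLIES B = False
            NOT A = True
The formula evaluates to True.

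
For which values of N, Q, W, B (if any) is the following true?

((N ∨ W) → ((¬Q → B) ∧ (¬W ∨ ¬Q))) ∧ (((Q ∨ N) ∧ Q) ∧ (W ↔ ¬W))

The conjunct W ↔ ¬W is unsatisfiable on its own:
  W=F: evaluates to False.
  W=T: evaluates to False.
So the whole conjunction is unsatisfiable.

Unsatisfiable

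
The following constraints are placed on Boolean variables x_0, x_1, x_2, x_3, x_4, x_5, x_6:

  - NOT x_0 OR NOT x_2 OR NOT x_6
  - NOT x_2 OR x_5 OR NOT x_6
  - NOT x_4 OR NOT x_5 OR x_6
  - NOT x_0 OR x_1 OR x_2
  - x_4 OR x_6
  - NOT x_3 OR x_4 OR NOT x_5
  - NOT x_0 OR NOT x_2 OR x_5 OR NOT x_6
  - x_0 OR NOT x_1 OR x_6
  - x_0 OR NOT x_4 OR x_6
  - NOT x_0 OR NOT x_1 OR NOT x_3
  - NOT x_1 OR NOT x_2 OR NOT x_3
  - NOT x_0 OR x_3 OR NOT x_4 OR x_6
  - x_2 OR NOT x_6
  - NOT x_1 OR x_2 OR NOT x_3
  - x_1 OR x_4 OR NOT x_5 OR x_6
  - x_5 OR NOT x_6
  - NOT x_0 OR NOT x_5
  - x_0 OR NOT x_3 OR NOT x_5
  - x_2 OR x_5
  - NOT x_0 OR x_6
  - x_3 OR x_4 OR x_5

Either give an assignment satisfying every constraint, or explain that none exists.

x_0=F, x_1=F, x_2=T, x_3=F, x_4=F, x_5=T, x_6=T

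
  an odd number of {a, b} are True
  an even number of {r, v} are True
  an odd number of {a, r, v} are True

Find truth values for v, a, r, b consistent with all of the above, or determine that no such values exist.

v = True, a = True, r = True, b = False

{a, b}: 1 true → odd ✓
{r, v}: 2 true → even ✓
{a, r, v}: 3 true → odd ✓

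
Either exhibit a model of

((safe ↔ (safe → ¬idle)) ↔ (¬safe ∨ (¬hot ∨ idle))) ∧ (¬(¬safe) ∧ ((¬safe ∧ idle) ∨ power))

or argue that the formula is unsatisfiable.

hot=F; idle=F; power=T; safe=T

  (safe ↔ (safe → ¬idle)) ↔ (¬safe ∨ (¬hot ∨ idle)) = True
    safe ↔ (safe → ¬idle) = True
      safe → ¬idle = True
        ¬idle = True
    ¬safe ∨ (¬hot ∨ idle) = True
      ¬safe = False
      ¬hot ∨ idle = True
        ¬hot = True
  ¬(¬safe) ∧ ((¬safe ∧ idle) ∨ power) = True
    ¬(¬safe) = True
      ¬safe = False
    (¬safe ∧ idle) ∨ power = True
      ¬safe ∧ idle = False
        ¬safe = False
Both conjuncts True, so the formula holds.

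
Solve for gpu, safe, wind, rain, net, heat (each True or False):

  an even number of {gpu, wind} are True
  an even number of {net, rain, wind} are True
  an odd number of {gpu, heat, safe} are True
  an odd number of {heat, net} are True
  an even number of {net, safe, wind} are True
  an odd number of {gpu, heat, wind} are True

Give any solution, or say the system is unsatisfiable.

gpu=F, safe=F, wind=F, rain=F, net=F, heat=T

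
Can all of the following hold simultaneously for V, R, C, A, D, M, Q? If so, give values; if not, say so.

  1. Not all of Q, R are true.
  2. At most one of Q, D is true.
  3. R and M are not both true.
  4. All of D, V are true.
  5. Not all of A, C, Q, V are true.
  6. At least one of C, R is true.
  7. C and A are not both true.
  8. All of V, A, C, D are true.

Case V = True:
  (4) forces D = True.
  (2) with D=T forces Q = False.
  (8) forces A = True.
  (7) with A=T forces C = False.
  Constraint (8) is violated (C=F) — contradiction.
Case V = False:
  Constraint (4) is violated (V=F) — contradiction.
Both cases fail — unsatisfiable.

The formula is unsatisfiable.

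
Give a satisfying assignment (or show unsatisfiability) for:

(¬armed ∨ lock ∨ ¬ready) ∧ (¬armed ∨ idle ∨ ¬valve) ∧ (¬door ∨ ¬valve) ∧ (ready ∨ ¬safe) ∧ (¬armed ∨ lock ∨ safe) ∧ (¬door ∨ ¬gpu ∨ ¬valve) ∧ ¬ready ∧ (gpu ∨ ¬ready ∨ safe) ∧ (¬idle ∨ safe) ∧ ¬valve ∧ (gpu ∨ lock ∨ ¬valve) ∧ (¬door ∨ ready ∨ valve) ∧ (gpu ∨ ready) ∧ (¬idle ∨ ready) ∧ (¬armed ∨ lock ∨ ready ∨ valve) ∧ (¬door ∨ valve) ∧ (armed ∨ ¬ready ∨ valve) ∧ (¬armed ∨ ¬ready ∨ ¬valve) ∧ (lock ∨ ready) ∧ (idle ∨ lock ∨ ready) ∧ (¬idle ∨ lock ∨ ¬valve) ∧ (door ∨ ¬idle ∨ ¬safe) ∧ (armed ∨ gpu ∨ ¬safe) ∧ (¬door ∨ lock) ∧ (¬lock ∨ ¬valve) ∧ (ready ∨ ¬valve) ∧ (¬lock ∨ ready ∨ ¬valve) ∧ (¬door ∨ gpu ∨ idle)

Unit clause (¬ready) forces ready = False.
Unit clause (¬valve) forces valve = False.
In (¬door ∨ ready ∨ valve) only ¬door is left, so door = False.
In (gpu ∨ ready) only gpu is left, so gpu = True.
In (¬idle ∨ ready) only ¬idle is left, so idle = False.
In (lock ∨ ready) only lock is left, so lock = True.
In (ready ∨ ¬safe) only ¬safe is left, so safe = False.
Set armed = False.
All clauses satisfied.

door = False, safe = False, lock = True, ready = False, valve = False, gpu = True, armed = False, idle = False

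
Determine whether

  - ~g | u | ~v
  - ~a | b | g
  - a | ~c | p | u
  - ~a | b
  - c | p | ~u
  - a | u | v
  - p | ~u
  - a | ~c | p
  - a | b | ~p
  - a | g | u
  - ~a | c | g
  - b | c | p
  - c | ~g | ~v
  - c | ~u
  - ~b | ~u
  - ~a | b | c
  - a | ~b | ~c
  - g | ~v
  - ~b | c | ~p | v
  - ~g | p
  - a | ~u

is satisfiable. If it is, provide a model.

Try b = False:
  (~a | b) forces a = False.
  (a | b | ~p) forces p = False.
  (p | ~u) forces u = False.
  (a | ~c | p | u) forces c = False.
  clause (b | c | p) is falsified — backtrack.
So b = True.
  then (~b | ~u) forces u = False.
Set c = True.
  then (a | ~b | ~c) forces a = True.
Set g = False.
  then (g | ~v) forces v = False.
Set p = True.
All clauses satisfied.

b=T, c=T, a=T, g=F, p=T, u=F, v=F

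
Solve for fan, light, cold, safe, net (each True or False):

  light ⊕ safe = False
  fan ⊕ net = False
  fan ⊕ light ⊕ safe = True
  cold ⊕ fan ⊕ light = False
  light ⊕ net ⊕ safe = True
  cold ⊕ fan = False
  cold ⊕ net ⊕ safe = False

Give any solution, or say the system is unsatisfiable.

fan=T, light=F, cold=T, safe=F, net=T

light ⊕ safe = F ⊕ F = False ✓
fan ⊕ net = T ⊕ T = False ✓
fan ⊕ light ⊕ safe = T ⊕ F ⊕ F = True ✓
cold ⊕ fan ⊕ light = T ⊕ T ⊕ F = False ✓
light ⊕ net ⊕ safe = F ⊕ T ⊕ F = True ✓
cold ⊕ fan = T ⊕ T = False ✓
cold ⊕ net ⊕ safe = T ⊕ T ⊕ F = False ✓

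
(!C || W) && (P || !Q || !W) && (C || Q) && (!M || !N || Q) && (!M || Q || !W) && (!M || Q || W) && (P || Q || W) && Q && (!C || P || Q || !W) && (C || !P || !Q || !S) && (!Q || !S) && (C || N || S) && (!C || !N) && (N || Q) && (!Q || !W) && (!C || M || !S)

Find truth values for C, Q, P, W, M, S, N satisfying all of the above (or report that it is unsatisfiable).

C=F; Q=T; P=T; W=F; M=T; S=F; N=T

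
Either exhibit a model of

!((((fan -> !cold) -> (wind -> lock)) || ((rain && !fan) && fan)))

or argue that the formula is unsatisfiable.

lock=F, wind=T, rain=F, cold=F, fan=T

  !((((fan -> !cold) -> (wind -> lock)) || ((rain && !fan) && fan))) = True
    ((fan -> !cold) -> (wind -> lock)) || ((rain && !fan) && fan) = False
      (fan -> !cold) -> (wind -> lock) = False
        fan -> !cold = True
          !cold = True
        wind -> lock = False
      (rain && !fan) && fan = False
        rain && !fan = False
          !fan = False
The formula evaluates to True.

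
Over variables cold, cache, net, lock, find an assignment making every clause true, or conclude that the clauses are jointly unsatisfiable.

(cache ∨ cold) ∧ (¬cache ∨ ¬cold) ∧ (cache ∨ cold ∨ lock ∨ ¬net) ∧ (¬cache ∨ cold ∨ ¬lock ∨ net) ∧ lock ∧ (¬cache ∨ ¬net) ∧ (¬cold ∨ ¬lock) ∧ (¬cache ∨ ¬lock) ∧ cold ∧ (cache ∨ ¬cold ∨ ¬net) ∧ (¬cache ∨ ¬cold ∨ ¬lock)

No satisfying assignment exists.

Case lock = True:
  (¬cold ∨ ¬lock) forces cold = False.
  Clause (cold) is falsified — contradiction.
Case lock = False:
  Clause (lock) is falsified — contradiction.
Both cases fail, so the formula is unsatisfiable.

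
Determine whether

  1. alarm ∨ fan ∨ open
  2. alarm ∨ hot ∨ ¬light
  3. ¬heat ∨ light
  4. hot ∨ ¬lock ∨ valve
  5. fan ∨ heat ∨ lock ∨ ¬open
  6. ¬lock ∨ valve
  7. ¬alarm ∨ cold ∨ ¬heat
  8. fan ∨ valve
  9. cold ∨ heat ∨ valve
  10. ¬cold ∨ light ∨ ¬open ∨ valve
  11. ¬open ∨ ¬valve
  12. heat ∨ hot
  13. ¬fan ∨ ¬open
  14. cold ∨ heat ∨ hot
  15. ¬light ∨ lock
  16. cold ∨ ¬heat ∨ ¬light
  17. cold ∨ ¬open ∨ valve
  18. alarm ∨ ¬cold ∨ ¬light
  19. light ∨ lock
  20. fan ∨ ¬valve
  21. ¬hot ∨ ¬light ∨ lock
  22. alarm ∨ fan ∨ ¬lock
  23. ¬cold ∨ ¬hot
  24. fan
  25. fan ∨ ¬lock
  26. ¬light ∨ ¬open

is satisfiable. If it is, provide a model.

Unit clause (fan) forces fan = True.
In (¬fan ∨ ¬open) only ¬open is left, so open = False.
Try lock = False:
  (¬light ∨ lock) forces light = False.
  clause (light ∨ lock) is falsified — backtrack.
So lock = True.
  then (¬lock ∨ valve) forces valve = True.
Set hot = True.
  then (¬cold ∨ ¬hot) forces cold = False.
Set light = False.
  then (¬heat ∨ light) forces heat = False.
Set alarm = True.
All clauses satisfied.

lock = True; open = False; valve = True; hot = True; light = False; cold = False; alarm = True; heat = False; fan = True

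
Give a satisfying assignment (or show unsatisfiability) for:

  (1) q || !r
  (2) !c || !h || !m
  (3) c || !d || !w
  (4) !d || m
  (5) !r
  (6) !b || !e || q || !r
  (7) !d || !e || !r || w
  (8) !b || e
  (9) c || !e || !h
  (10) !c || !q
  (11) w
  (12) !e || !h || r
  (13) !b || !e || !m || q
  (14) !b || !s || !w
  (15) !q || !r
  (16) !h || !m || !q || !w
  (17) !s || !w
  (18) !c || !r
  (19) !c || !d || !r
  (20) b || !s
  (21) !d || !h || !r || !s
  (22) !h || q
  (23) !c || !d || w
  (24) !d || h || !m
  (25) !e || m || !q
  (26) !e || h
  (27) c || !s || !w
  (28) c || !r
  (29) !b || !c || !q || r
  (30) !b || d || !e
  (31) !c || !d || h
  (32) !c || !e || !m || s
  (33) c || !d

b = False, s = False, m = False, d = False, h = True, q = True, c = False, w = True, r = False, e = False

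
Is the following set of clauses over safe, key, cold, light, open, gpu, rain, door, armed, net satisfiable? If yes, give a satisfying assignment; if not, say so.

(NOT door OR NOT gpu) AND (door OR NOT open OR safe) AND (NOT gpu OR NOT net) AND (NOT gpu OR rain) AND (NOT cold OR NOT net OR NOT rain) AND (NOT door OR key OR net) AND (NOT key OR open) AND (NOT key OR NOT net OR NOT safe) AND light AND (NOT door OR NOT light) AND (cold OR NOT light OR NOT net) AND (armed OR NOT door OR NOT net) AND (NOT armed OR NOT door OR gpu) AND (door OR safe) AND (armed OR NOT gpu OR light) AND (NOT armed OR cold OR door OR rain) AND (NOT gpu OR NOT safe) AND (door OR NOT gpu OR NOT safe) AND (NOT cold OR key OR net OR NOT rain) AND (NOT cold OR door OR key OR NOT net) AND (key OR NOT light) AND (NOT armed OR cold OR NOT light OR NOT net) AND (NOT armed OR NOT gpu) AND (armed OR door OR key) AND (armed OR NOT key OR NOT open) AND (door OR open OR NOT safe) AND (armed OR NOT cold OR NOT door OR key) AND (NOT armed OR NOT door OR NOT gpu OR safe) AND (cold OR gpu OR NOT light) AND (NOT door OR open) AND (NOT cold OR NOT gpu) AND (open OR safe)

Unit clause (light) forces light = True.
In (NOT door OR NOT light) only NOT door is left, so door = False.
In (door OR safe) only safe is left, so safe = True.
In (NOT gpu OR NOT safe) only NOT gpu is left, so gpu = False.
In (key OR NOT light) only key is left, so key = True.
In (door OR open OR NOT safe) only open is left, so open = True.
In (cold OR gpu OR NOT light) only cold is left, so cold = True.
In (NOT key OR NOT net OR NOT safe) only NOT net is left, so net = False.
In (armed OR NOT key OR NOT open) only armed is left, so armed = True.
Set rain = False.
All clauses satisfied.

safe = True, key = True, cold = True, light = True, open = True, gpu = False, rain = False, door = False, armed = True, net = False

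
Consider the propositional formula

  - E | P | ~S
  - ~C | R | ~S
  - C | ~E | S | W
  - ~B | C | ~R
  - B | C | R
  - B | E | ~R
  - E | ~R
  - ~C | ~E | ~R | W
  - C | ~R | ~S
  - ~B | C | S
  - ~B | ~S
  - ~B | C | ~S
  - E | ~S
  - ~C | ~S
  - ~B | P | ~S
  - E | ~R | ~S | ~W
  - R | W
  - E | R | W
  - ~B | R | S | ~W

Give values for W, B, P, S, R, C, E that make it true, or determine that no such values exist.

Try W = False:
  (R | W) forces R = True.
  (E | ~R) forces E = True.
  (~C | ~E | ~R | W) forces C = False.
  (C | ~E | S | W) forces S = True.
  clause (C | ~R | ~S) is falsified — backtrack.
So W = True.
Set B = False.
Set P = False.
Set S = False.
Set R = False.
  then (B | C | R) forces C = True.
Set E = True.
All clauses satisfied.

W=T, B=F, P=F, S=F, R=F, C=T, E=T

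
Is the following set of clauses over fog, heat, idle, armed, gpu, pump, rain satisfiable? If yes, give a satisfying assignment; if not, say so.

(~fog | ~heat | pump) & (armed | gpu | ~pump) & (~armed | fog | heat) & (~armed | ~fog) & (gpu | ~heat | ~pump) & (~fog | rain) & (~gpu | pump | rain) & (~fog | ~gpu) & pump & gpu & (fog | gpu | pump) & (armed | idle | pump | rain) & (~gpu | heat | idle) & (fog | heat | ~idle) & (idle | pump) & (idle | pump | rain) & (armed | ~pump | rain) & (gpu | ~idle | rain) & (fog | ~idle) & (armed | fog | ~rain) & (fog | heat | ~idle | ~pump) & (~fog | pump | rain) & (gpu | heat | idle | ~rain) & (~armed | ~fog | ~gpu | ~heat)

fog: False, heat: True, idle: False, armed: True, gpu: True, pump: True, rain: False

Unit clause (pump) forces pump = True.
Unit clause (gpu) forces gpu = True.
In (~fog | ~gpu) only ~fog is left, so fog = False.
In (fog | ~idle) only ~idle is left, so idle = False.
In (~gpu | heat | idle) only heat is left, so heat = True.
Set armed = True.
Set rain = False.
All clauses satisfied.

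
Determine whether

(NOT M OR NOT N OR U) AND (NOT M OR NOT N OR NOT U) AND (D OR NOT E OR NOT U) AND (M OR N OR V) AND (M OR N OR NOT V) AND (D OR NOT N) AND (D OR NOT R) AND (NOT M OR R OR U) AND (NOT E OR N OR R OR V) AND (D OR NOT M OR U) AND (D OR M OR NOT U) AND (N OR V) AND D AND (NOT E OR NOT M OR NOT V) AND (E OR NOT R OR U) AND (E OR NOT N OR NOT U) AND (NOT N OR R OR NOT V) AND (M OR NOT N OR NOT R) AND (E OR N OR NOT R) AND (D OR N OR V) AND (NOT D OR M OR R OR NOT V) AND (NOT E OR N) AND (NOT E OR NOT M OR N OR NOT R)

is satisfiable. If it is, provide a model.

Unit clause (D) forces D = True.
Set N = False.
  then (N OR V) forces V = True.
  then (NOT E OR N) forces E = False.
  then (M OR N OR NOT V) forces M = True.
  then (E OR N OR NOT R) forces R = False.
  then (NOT M OR R OR U) forces U = True.
All clauses satisfied.

N = False; U = True; E = False; V = True; M = True; D = True; R = False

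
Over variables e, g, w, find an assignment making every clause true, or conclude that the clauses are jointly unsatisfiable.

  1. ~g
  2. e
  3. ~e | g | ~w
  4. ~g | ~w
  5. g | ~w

e: True, g: False, w: False

Unit clause (~g) forces g = False.
Unit clause (e) forces e = True.
In (~e | g | ~w) only ~w is left, so w = False.
Check each clause:
  (~g): ~g holds.
  (e): e holds.
  (~e | g | ~w): ~w holds.
  (~g | ~w): ~g holds.
  (g | ~w): ~w holds.
All clauses satisfied.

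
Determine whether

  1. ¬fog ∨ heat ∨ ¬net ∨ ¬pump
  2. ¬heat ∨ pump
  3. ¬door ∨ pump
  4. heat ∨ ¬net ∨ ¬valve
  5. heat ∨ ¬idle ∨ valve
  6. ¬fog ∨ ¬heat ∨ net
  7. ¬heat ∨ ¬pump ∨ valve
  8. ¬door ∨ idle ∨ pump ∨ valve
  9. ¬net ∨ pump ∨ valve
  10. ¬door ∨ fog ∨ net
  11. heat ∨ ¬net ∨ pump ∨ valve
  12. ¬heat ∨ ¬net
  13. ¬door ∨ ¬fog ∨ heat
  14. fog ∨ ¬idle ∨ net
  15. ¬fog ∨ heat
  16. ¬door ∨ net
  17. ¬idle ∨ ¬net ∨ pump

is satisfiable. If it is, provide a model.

idle = False; fog = False; heat = False; net = False; door = False; valve = True; pump = True

Set idle = False.
Try fog = True:
  (¬fog ∨ heat) forces heat = True.
  (¬heat ∨ pump) forces pump = True.
  (¬fog ∨ ¬heat ∨ net) forces net = True.
  clause (¬heat ∨ ¬net) is falsified — backtrack.
So fog = False.
Set heat = False.
Set net = False.
  then (¬door ∨ fog ∨ net) forces door = False.
Set valve = True.
Set pump = True.
All clauses satisfied.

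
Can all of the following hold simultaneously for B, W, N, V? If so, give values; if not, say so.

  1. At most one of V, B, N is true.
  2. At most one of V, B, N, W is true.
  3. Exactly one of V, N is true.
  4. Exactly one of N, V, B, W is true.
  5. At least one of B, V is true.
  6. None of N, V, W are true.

No satisfying assignment exists.

Case N = True:
  Constraint (6) is violated (N=T) — contradiction.
Case N = False:
  (3) with N=F forces V = True.
  Constraint (6) is violated (V=T) — contradiction.
Both cases fail — unsatisfiable.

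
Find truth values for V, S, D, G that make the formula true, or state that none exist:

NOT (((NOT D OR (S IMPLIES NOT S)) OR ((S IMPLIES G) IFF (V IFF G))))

V: False, S: True, D: True, G: False

  NOT (((NOT D OR (S IMPLIES NOT S)) OR ((S IMPLIES G) IFF (V IFF G)))) = True
    (NOT D OR (S IMPLIES NOT S)) OR ((S IMPLIES G) IFF (V IFF G)) = False
      NOT D OR (S IMPLIES NOT S) = False
        NOT D = False
        S IMPLIES NOT S = False
          NOT S = False
      (S IMPLIES G) IFF (V IFF G) = False
        S IMPLIES G = False
        V IFF G = True
The formula evaluates to True.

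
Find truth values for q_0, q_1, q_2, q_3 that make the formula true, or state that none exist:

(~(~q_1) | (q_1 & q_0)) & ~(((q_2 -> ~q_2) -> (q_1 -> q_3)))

q_0 = True, q_1 = True, q_2 = False, q_3 = False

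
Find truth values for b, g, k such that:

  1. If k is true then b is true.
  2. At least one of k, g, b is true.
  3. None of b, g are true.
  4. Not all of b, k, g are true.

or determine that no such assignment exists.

Unsatisfiable

Case g = True:
  Constraint (3) is violated (g=T) — contradiction.
Case g = False:
  (3) forces b = False.
  (1) with b=F forces k = False.
  Constraint (2) is violated (k=F, g=F, b=F) — contradiction.
Both cases fail — unsatisfiable.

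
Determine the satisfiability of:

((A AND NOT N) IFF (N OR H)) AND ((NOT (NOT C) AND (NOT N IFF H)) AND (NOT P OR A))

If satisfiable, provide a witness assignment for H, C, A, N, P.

H = True, C = True, A = True, N = False, P = False

  (A AND NOT N) IFF (N OR H) = True
    A AND NOT N = True
      NOT N = True
    N OR H = True
  (NOT (NOT C) AND (NOT N IFF H)) AND (NOT P OR A) = True
    NOT (NOT C) AND (NOT N IFF H) = True
      NOT (NOT C) = True
        NOT C = False
      NOT N IFF H = True
        NOT N = True
    NOT P OR A = True
      NOT P = True
Both conjuncts True, so the formula holds.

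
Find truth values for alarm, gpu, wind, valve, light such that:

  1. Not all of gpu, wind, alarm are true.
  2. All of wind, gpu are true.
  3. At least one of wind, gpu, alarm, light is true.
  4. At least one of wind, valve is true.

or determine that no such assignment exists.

alarm = False, gpu = True, wind = True, valve = True, light = True

  (1) {gpu, wind, alarm}: 2/3 true — not all ✓
  (2) {wind, gpu}: all 2 true ✓
  (3) {wind, gpu, alarm, light}: 3 true — at least one ✓
  (4) {wind, valve}: 2 true — at least one ✓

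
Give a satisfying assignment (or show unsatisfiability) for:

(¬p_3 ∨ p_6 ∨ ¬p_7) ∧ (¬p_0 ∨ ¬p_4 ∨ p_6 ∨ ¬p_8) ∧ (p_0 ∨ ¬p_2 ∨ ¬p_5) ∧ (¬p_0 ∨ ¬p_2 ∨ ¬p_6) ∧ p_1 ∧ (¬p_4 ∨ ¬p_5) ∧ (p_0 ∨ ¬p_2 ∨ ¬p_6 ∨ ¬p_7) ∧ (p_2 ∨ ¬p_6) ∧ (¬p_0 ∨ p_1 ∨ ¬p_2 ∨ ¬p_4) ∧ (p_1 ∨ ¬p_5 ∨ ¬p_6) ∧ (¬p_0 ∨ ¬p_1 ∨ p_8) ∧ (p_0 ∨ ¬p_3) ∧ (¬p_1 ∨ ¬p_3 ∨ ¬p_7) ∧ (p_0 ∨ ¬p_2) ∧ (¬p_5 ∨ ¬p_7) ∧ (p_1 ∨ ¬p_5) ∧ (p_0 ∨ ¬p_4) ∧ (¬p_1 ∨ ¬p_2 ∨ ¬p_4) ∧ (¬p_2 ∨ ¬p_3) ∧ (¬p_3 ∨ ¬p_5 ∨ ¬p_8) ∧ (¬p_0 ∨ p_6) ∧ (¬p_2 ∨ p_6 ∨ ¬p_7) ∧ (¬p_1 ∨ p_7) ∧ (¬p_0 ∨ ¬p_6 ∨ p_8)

Unit clause (p_1) forces p_1 = True.
In (¬p_1 ∨ p_7) only p_7 is left, so p_7 = True.
In (¬p_1 ∨ ¬p_3 ∨ ¬p_7) only ¬p_3 is left, so p_3 = False.
In (¬p_5 ∨ ¬p_7) only ¬p_5 is left, so p_5 = False.
Try p_0 = True:
  (¬p_0 ∨ ¬p_1 ∨ p_8) forces p_8 = True.
  (¬p_0 ∨ p_6) forces p_6 = True.
  (¬p_0 ∨ ¬p_2 ∨ ¬p_6) forces p_2 = False.
  clause (p_2 ∨ ¬p_6) is falsified — backtrack.
So p_0 = False.
  then (p_0 ∨ ¬p_2) forces p_2 = False.
  then (p_0 ∨ ¬p_4) forces p_4 = False.
  then (p_2 ∨ ¬p_6) forces p_6 = False.
Set p_8 = True.
All clauses satisfied.

p_0: False, p_1: True, p_2: False, p_3: False, p_4: False, p_5: False, p_6: False, p_7: True, p_8: True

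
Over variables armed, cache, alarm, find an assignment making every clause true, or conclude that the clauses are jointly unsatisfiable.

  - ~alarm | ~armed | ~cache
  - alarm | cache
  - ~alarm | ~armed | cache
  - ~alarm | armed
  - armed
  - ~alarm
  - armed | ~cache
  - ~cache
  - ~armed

Unsatisfiable

Case armed = True:
  Clause (~armed) is falsified — contradiction.
Case armed = False:
  Clause (armed) is falsified — contradiction.
Both cases fail, so the formula is unsatisfiable.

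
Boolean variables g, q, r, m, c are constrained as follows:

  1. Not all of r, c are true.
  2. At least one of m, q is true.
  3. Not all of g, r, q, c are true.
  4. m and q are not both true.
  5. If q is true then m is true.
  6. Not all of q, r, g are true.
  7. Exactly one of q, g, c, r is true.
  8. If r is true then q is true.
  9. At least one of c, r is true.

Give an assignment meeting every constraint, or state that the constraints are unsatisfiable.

g = False, q = False, r = False, m = True, c = True

  (1) {r, c}: 1/2 true — not all ✓
  (2) {m, q}: 1 true — at least one ✓
  (3) {g, r, q, c}: 1/4 true — not all ✓
  (4) m=T, q=F — not both ✓
  (5) q=F ⇒ m: vacuous ✓
  (6) {q, r, g}: 0/3 true — not all ✓
  (7) {q, g, c, r}: 1 true — exactly one ✓
  (8) r=F ⇒ q: vacuous ✓
  (9) {c, r}: 1 true — at least one ✓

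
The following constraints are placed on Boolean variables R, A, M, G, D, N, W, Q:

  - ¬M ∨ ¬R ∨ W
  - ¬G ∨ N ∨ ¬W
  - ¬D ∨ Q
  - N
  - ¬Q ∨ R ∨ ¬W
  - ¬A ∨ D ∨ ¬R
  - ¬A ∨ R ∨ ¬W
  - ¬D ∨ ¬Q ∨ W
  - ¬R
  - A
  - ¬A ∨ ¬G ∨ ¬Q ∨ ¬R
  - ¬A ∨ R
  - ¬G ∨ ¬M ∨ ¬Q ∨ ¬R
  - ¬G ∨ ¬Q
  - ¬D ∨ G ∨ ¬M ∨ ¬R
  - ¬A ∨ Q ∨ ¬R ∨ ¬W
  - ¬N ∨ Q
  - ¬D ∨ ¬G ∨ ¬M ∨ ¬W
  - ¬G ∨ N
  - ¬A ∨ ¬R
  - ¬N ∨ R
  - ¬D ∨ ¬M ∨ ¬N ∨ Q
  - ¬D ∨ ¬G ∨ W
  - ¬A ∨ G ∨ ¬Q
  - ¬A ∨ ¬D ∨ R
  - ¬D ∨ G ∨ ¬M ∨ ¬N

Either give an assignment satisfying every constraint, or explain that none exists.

Case R = True:
  Clause (¬R) is falsified — contradiction.
Case R = False:
  (N) forces N = True.
  Clause (¬N ∨ R) is falsified — contradiction.
Both cases fail, so the formula is unsatisfiable.

Unsatisfiable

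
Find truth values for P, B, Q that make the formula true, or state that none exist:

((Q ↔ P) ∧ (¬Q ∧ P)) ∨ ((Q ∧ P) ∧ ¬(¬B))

P = True; B = True; Q = True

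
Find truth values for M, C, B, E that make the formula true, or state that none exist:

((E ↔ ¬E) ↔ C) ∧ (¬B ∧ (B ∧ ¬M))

No satisfying assignment exists.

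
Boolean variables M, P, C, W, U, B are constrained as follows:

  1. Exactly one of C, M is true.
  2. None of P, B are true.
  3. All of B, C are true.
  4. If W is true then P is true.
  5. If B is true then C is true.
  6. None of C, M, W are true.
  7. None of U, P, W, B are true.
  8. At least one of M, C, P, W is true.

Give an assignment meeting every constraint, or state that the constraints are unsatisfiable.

No satisfying assignment exists.

Case C = True:
  Constraint (6) is violated (C=T) — contradiction.
Case C = False:
  Constraint (3) is violated (C=F) — contradiction.
Both cases fail — unsatisfiable.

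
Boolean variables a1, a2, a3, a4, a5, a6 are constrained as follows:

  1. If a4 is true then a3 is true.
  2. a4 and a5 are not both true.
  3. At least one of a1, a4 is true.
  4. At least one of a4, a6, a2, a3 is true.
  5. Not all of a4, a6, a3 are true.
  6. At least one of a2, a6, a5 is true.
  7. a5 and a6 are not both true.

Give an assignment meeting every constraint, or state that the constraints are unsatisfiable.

a1=T, a2=F, a3=T, a4=F, a5=F, a6=T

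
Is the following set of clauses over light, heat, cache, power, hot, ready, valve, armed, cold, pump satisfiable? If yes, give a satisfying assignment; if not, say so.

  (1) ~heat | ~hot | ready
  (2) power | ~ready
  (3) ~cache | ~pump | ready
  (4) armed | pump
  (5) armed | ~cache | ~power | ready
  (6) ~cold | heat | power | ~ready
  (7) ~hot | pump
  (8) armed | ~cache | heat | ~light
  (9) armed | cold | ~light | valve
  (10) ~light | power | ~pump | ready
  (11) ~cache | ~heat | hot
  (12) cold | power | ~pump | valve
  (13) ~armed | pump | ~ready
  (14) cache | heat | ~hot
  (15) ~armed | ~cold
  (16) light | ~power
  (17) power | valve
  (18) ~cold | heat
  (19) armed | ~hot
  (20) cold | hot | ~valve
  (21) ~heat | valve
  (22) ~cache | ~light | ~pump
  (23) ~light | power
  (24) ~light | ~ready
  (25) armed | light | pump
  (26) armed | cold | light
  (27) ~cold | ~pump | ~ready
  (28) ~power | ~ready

light=F, heat=T, cache=F, power=F, hot=F, ready=F, valve=T, armed=F, cold=T, pump=T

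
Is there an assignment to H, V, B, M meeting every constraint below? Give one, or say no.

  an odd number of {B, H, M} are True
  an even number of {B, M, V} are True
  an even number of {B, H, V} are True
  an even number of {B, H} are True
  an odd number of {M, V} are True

H = True; V = False; B = True; M = True

{B, H, M}: 3 true → odd ✓
{B, M, V}: 2 true → even ✓
{B, H, V}: 2 true → even ✓
{B, H}: 2 true → even ✓
{M, V}: 1 true → odd ✓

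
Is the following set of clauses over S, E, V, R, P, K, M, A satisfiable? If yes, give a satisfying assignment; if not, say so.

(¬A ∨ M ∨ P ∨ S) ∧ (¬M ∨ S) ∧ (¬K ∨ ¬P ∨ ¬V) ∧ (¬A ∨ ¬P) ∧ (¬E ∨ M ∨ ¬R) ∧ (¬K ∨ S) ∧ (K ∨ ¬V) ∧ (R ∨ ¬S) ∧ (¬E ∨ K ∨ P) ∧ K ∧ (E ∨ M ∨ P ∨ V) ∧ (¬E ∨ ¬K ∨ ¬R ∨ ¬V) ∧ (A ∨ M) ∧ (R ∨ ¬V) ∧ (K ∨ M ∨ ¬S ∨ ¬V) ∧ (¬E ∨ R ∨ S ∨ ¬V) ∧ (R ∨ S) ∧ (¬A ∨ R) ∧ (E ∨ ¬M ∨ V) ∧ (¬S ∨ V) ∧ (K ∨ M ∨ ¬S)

S = True, E = False, V = True, R = True, P = False, K = True, M = False, A = True

Unit clause (K) forces K = True.
In (¬K ∨ S) only S is left, so S = True.
In (R ∨ ¬S) only R is left, so R = True.
In (¬S ∨ V) only V is left, so V = True.
In (¬K ∨ ¬P ∨ ¬V) only ¬P is left, so P = False.
In (¬E ∨ ¬K ∨ ¬R ∨ ¬V) only ¬E is left, so E = False.
Set M = False.
  then (A ∨ M) forces A = True.
All clauses satisfied.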